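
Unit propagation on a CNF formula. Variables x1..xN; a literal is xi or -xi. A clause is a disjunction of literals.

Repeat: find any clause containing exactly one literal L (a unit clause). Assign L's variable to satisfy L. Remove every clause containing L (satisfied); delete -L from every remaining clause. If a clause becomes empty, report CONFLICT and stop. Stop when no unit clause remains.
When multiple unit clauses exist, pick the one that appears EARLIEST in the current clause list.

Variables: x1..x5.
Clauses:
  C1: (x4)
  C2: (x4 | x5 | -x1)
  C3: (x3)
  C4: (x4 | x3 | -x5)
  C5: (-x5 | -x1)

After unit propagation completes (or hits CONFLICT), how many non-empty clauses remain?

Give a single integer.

unit clause [4] forces x4=T; simplify:
  satisfied 3 clause(s); 2 remain; assigned so far: [4]
unit clause [3] forces x3=T; simplify:
  satisfied 1 clause(s); 1 remain; assigned so far: [3, 4]

Answer: 1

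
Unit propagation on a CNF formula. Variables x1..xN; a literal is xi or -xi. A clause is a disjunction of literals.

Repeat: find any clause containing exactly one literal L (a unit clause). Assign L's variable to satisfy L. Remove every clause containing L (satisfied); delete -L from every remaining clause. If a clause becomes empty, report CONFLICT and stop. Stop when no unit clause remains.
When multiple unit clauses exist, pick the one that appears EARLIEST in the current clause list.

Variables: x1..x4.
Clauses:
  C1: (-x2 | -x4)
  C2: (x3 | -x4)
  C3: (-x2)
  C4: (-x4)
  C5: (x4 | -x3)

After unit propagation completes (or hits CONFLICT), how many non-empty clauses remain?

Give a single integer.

unit clause [-2] forces x2=F; simplify:
  satisfied 2 clause(s); 3 remain; assigned so far: [2]
unit clause [-4] forces x4=F; simplify:
  drop 4 from [4, -3] -> [-3]
  satisfied 2 clause(s); 1 remain; assigned so far: [2, 4]
unit clause [-3] forces x3=F; simplify:
  satisfied 1 clause(s); 0 remain; assigned so far: [2, 3, 4]

Answer: 0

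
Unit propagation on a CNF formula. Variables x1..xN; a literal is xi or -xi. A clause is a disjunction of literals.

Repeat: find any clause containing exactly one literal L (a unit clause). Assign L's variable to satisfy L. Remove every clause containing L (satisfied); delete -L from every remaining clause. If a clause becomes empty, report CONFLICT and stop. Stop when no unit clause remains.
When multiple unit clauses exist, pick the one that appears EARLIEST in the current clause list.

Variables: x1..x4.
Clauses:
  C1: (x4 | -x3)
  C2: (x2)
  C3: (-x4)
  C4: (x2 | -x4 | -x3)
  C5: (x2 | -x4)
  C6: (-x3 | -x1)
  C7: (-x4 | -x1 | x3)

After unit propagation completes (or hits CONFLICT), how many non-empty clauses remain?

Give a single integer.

Answer: 0

Derivation:
unit clause [2] forces x2=T; simplify:
  satisfied 3 clause(s); 4 remain; assigned so far: [2]
unit clause [-4] forces x4=F; simplify:
  drop 4 from [4, -3] -> [-3]
  satisfied 2 clause(s); 2 remain; assigned so far: [2, 4]
unit clause [-3] forces x3=F; simplify:
  satisfied 2 clause(s); 0 remain; assigned so far: [2, 3, 4]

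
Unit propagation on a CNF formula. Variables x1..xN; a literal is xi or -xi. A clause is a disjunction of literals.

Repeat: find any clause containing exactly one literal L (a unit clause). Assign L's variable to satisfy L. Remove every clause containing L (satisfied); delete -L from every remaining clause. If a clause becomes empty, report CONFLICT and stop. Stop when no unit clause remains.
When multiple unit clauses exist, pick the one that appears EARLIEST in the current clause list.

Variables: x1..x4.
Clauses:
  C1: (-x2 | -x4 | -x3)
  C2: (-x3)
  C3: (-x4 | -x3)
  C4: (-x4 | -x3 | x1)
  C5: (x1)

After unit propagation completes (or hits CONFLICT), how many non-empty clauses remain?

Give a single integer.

Answer: 0

Derivation:
unit clause [-3] forces x3=F; simplify:
  satisfied 4 clause(s); 1 remain; assigned so far: [3]
unit clause [1] forces x1=T; simplify:
  satisfied 1 clause(s); 0 remain; assigned so far: [1, 3]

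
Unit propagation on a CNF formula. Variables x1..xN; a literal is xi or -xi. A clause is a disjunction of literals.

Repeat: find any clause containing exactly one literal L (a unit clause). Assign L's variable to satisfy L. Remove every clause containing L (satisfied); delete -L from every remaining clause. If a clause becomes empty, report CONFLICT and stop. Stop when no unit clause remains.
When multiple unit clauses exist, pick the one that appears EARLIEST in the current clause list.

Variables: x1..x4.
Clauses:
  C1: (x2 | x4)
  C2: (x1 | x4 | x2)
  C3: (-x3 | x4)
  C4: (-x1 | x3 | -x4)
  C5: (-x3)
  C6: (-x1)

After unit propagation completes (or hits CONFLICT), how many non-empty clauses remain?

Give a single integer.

Answer: 2

Derivation:
unit clause [-3] forces x3=F; simplify:
  drop 3 from [-1, 3, -4] -> [-1, -4]
  satisfied 2 clause(s); 4 remain; assigned so far: [3]
unit clause [-1] forces x1=F; simplify:
  drop 1 from [1, 4, 2] -> [4, 2]
  satisfied 2 clause(s); 2 remain; assigned so far: [1, 3]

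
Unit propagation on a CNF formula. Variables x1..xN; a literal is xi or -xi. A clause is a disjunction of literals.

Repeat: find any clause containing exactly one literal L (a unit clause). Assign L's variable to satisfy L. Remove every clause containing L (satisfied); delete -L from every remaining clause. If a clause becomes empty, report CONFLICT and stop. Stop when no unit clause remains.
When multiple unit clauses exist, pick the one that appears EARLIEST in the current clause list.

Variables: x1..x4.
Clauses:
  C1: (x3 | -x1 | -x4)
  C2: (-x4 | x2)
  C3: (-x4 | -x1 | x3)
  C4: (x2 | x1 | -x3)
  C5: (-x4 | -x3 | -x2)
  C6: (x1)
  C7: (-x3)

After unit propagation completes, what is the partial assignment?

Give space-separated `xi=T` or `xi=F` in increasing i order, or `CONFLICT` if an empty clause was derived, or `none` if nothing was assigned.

unit clause [1] forces x1=T; simplify:
  drop -1 from [3, -1, -4] -> [3, -4]
  drop -1 from [-4, -1, 3] -> [-4, 3]
  satisfied 2 clause(s); 5 remain; assigned so far: [1]
unit clause [-3] forces x3=F; simplify:
  drop 3 from [3, -4] -> [-4]
  drop 3 from [-4, 3] -> [-4]
  satisfied 2 clause(s); 3 remain; assigned so far: [1, 3]
unit clause [-4] forces x4=F; simplify:
  satisfied 3 clause(s); 0 remain; assigned so far: [1, 3, 4]

Answer: x1=T x3=F x4=F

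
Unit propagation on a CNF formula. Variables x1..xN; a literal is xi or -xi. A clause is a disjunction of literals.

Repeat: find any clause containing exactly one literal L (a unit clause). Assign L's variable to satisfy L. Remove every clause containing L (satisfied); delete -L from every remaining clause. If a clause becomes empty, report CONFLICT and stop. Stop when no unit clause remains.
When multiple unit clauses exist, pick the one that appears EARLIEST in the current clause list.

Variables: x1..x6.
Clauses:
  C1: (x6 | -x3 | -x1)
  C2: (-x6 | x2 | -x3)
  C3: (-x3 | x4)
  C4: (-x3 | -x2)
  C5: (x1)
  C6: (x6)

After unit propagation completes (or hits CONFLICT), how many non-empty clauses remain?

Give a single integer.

Answer: 3

Derivation:
unit clause [1] forces x1=T; simplify:
  drop -1 from [6, -3, -1] -> [6, -3]
  satisfied 1 clause(s); 5 remain; assigned so far: [1]
unit clause [6] forces x6=T; simplify:
  drop -6 from [-6, 2, -3] -> [2, -3]
  satisfied 2 clause(s); 3 remain; assigned so far: [1, 6]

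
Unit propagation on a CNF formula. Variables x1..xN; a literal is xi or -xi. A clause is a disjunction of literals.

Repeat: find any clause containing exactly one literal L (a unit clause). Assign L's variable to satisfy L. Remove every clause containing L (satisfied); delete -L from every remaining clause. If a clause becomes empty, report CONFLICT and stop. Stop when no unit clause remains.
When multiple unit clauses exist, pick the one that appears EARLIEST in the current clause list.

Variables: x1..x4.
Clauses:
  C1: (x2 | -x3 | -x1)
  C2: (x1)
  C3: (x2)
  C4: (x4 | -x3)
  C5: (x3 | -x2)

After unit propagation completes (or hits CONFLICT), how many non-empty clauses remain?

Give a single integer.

Answer: 0

Derivation:
unit clause [1] forces x1=T; simplify:
  drop -1 from [2, -3, -1] -> [2, -3]
  satisfied 1 clause(s); 4 remain; assigned so far: [1]
unit clause [2] forces x2=T; simplify:
  drop -2 from [3, -2] -> [3]
  satisfied 2 clause(s); 2 remain; assigned so far: [1, 2]
unit clause [3] forces x3=T; simplify:
  drop -3 from [4, -3] -> [4]
  satisfied 1 clause(s); 1 remain; assigned so far: [1, 2, 3]
unit clause [4] forces x4=T; simplify:
  satisfied 1 clause(s); 0 remain; assigned so far: [1, 2, 3, 4]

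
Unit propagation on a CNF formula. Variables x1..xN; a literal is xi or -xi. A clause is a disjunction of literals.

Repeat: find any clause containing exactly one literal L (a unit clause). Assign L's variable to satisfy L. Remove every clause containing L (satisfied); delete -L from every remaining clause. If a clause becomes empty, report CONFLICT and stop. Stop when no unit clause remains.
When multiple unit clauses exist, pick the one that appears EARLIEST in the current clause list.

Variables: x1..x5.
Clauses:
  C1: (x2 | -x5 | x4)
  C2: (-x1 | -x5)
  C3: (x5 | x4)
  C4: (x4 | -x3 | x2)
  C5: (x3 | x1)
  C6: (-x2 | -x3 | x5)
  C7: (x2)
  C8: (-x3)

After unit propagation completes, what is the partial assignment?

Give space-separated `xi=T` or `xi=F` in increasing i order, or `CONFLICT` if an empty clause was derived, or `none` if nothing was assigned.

unit clause [2] forces x2=T; simplify:
  drop -2 from [-2, -3, 5] -> [-3, 5]
  satisfied 3 clause(s); 5 remain; assigned so far: [2]
unit clause [-3] forces x3=F; simplify:
  drop 3 from [3, 1] -> [1]
  satisfied 2 clause(s); 3 remain; assigned so far: [2, 3]
unit clause [1] forces x1=T; simplify:
  drop -1 from [-1, -5] -> [-5]
  satisfied 1 clause(s); 2 remain; assigned so far: [1, 2, 3]
unit clause [-5] forces x5=F; simplify:
  drop 5 from [5, 4] -> [4]
  satisfied 1 clause(s); 1 remain; assigned so far: [1, 2, 3, 5]
unit clause [4] forces x4=T; simplify:
  satisfied 1 clause(s); 0 remain; assigned so far: [1, 2, 3, 4, 5]

Answer: x1=T x2=T x3=F x4=T x5=F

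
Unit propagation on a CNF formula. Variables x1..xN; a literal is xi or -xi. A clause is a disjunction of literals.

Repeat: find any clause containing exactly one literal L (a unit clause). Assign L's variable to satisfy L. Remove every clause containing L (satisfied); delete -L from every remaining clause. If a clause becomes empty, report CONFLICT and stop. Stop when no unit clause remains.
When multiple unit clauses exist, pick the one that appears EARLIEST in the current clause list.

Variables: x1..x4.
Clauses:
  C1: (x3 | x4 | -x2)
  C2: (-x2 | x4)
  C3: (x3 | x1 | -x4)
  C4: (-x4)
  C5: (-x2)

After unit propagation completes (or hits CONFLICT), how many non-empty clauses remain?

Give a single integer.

unit clause [-4] forces x4=F; simplify:
  drop 4 from [3, 4, -2] -> [3, -2]
  drop 4 from [-2, 4] -> [-2]
  satisfied 2 clause(s); 3 remain; assigned so far: [4]
unit clause [-2] forces x2=F; simplify:
  satisfied 3 clause(s); 0 remain; assigned so far: [2, 4]

Answer: 0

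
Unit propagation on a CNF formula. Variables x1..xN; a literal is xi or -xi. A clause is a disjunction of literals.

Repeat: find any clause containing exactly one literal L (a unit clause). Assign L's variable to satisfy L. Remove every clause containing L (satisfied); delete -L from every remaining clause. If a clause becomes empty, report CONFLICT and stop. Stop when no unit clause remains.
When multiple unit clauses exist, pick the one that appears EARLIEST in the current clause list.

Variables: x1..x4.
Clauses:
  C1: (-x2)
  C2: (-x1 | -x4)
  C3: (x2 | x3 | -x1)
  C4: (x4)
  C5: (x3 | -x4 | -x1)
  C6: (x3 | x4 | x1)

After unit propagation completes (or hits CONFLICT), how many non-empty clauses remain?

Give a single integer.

Answer: 0

Derivation:
unit clause [-2] forces x2=F; simplify:
  drop 2 from [2, 3, -1] -> [3, -1]
  satisfied 1 clause(s); 5 remain; assigned so far: [2]
unit clause [4] forces x4=T; simplify:
  drop -4 from [-1, -4] -> [-1]
  drop -4 from [3, -4, -1] -> [3, -1]
  satisfied 2 clause(s); 3 remain; assigned so far: [2, 4]
unit clause [-1] forces x1=F; simplify:
  satisfied 3 clause(s); 0 remain; assigned so far: [1, 2, 4]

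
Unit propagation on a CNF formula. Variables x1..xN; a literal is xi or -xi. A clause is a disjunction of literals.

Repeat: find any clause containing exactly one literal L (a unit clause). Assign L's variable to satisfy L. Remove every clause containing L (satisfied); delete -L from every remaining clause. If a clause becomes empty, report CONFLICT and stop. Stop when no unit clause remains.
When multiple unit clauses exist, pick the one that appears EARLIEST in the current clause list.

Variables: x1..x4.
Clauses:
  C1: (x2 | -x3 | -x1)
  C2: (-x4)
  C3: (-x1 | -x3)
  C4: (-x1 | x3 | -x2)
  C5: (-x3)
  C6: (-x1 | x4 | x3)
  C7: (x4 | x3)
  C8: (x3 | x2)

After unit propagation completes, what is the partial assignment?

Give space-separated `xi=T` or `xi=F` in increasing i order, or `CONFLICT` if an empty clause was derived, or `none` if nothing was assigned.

Answer: CONFLICT

Derivation:
unit clause [-4] forces x4=F; simplify:
  drop 4 from [-1, 4, 3] -> [-1, 3]
  drop 4 from [4, 3] -> [3]
  satisfied 1 clause(s); 7 remain; assigned so far: [4]
unit clause [-3] forces x3=F; simplify:
  drop 3 from [-1, 3, -2] -> [-1, -2]
  drop 3 from [-1, 3] -> [-1]
  drop 3 from [3] -> [] (empty!)
  drop 3 from [3, 2] -> [2]
  satisfied 3 clause(s); 4 remain; assigned so far: [3, 4]
CONFLICT (empty clause)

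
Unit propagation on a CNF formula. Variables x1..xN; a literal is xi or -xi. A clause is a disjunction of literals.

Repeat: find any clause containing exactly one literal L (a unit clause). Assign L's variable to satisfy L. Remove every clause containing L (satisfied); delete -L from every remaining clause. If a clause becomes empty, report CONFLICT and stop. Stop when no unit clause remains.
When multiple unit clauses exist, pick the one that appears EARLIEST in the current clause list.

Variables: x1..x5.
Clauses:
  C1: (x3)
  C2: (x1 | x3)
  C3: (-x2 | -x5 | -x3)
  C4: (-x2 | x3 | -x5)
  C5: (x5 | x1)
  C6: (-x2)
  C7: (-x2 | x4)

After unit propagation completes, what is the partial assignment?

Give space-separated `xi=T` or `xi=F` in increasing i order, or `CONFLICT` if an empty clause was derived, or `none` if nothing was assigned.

Answer: x2=F x3=T

Derivation:
unit clause [3] forces x3=T; simplify:
  drop -3 from [-2, -5, -3] -> [-2, -5]
  satisfied 3 clause(s); 4 remain; assigned so far: [3]
unit clause [-2] forces x2=F; simplify:
  satisfied 3 clause(s); 1 remain; assigned so far: [2, 3]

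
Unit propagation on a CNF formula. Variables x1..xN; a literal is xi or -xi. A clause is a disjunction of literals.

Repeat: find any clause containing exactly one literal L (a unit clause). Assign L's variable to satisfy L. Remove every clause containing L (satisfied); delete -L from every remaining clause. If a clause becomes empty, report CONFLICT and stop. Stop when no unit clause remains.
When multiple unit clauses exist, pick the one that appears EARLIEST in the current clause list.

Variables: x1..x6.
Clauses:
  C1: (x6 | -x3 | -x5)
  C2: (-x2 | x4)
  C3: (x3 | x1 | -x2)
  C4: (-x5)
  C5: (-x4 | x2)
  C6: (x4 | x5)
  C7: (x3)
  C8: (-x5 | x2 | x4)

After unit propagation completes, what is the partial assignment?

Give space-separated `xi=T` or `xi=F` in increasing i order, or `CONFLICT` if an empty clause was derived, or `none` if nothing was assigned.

unit clause [-5] forces x5=F; simplify:
  drop 5 from [4, 5] -> [4]
  satisfied 3 clause(s); 5 remain; assigned so far: [5]
unit clause [4] forces x4=T; simplify:
  drop -4 from [-4, 2] -> [2]
  satisfied 2 clause(s); 3 remain; assigned so far: [4, 5]
unit clause [2] forces x2=T; simplify:
  drop -2 from [3, 1, -2] -> [3, 1]
  satisfied 1 clause(s); 2 remain; assigned so far: [2, 4, 5]
unit clause [3] forces x3=T; simplify:
  satisfied 2 clause(s); 0 remain; assigned so far: [2, 3, 4, 5]

Answer: x2=T x3=T x4=T x5=F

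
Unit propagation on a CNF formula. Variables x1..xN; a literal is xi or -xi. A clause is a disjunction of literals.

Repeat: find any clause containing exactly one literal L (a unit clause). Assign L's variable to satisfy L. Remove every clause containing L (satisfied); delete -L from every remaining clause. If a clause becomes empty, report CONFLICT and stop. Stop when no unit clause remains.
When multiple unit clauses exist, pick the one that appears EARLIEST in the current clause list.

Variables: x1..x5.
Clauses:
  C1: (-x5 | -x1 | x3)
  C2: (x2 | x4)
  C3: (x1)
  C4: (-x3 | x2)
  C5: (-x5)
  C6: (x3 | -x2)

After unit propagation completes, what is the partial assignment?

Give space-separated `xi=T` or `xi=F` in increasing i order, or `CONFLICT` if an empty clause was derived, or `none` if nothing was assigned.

Answer: x1=T x5=F

Derivation:
unit clause [1] forces x1=T; simplify:
  drop -1 from [-5, -1, 3] -> [-5, 3]
  satisfied 1 clause(s); 5 remain; assigned so far: [1]
unit clause [-5] forces x5=F; simplify:
  satisfied 2 clause(s); 3 remain; assigned so far: [1, 5]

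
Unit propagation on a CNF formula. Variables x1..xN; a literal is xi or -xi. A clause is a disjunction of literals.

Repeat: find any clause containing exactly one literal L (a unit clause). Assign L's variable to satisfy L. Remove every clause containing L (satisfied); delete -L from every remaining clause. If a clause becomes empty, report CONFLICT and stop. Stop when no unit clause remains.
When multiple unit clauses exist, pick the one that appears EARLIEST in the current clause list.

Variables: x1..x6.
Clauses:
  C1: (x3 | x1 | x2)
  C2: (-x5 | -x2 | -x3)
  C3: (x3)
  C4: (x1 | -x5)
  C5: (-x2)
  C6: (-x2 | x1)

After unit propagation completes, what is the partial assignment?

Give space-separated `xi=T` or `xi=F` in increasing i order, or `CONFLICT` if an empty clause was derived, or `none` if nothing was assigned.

unit clause [3] forces x3=T; simplify:
  drop -3 from [-5, -2, -3] -> [-5, -2]
  satisfied 2 clause(s); 4 remain; assigned so far: [3]
unit clause [-2] forces x2=F; simplify:
  satisfied 3 clause(s); 1 remain; assigned so far: [2, 3]

Answer: x2=F x3=T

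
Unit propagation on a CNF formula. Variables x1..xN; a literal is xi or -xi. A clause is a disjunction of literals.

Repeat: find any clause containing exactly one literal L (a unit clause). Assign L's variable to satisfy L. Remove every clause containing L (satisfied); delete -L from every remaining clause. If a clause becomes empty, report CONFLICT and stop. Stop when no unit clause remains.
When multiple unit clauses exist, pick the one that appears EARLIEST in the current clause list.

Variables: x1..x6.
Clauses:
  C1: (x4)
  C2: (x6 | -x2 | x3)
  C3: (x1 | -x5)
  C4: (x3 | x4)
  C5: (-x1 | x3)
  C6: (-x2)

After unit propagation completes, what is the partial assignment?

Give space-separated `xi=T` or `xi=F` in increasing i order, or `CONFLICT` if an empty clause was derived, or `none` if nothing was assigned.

unit clause [4] forces x4=T; simplify:
  satisfied 2 clause(s); 4 remain; assigned so far: [4]
unit clause [-2] forces x2=F; simplify:
  satisfied 2 clause(s); 2 remain; assigned so far: [2, 4]

Answer: x2=F x4=T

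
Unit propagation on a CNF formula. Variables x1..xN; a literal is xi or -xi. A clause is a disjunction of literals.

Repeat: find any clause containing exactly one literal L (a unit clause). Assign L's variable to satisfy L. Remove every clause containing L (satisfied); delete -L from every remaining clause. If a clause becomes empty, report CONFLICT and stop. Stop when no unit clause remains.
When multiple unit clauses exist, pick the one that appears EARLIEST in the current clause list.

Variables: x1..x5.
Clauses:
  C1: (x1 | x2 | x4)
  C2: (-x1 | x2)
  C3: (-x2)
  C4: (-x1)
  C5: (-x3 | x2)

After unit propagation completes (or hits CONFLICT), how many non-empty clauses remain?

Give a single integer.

unit clause [-2] forces x2=F; simplify:
  drop 2 from [1, 2, 4] -> [1, 4]
  drop 2 from [-1, 2] -> [-1]
  drop 2 from [-3, 2] -> [-3]
  satisfied 1 clause(s); 4 remain; assigned so far: [2]
unit clause [-1] forces x1=F; simplify:
  drop 1 from [1, 4] -> [4]
  satisfied 2 clause(s); 2 remain; assigned so far: [1, 2]
unit clause [4] forces x4=T; simplify:
  satisfied 1 clause(s); 1 remain; assigned so far: [1, 2, 4]
unit clause [-3] forces x3=F; simplify:
  satisfied 1 clause(s); 0 remain; assigned so far: [1, 2, 3, 4]

Answer: 0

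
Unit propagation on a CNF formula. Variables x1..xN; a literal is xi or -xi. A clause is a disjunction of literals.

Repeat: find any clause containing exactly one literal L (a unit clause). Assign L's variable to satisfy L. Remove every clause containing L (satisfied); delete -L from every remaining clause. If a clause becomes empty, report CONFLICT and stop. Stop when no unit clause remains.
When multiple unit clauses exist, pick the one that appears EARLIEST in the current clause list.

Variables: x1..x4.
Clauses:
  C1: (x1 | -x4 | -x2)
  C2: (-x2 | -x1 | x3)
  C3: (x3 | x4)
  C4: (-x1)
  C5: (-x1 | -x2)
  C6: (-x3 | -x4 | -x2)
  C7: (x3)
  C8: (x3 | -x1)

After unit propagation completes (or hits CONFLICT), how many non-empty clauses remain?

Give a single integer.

Answer: 2

Derivation:
unit clause [-1] forces x1=F; simplify:
  drop 1 from [1, -4, -2] -> [-4, -2]
  satisfied 4 clause(s); 4 remain; assigned so far: [1]
unit clause [3] forces x3=T; simplify:
  drop -3 from [-3, -4, -2] -> [-4, -2]
  satisfied 2 clause(s); 2 remain; assigned so far: [1, 3]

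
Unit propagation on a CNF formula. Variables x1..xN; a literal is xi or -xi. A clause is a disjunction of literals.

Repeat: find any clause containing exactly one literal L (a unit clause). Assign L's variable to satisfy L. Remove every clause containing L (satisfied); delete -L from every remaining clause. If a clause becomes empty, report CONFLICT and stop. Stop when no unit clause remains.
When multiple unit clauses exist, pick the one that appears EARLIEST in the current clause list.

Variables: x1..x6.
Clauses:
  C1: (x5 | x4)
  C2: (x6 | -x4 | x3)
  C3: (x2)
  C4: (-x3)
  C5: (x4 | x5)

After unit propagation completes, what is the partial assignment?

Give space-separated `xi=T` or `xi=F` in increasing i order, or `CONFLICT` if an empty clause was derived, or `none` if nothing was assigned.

unit clause [2] forces x2=T; simplify:
  satisfied 1 clause(s); 4 remain; assigned so far: [2]
unit clause [-3] forces x3=F; simplify:
  drop 3 from [6, -4, 3] -> [6, -4]
  satisfied 1 clause(s); 3 remain; assigned so far: [2, 3]

Answer: x2=T x3=F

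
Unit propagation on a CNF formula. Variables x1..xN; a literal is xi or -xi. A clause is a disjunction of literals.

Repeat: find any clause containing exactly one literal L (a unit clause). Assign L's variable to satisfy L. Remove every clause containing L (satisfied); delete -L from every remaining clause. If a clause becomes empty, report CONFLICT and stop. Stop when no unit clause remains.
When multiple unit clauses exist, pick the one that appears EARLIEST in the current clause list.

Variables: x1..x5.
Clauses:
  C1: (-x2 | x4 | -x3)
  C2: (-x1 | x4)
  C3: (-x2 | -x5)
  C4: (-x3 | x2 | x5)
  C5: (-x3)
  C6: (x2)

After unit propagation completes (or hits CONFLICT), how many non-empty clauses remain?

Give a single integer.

Answer: 1

Derivation:
unit clause [-3] forces x3=F; simplify:
  satisfied 3 clause(s); 3 remain; assigned so far: [3]
unit clause [2] forces x2=T; simplify:
  drop -2 from [-2, -5] -> [-5]
  satisfied 1 clause(s); 2 remain; assigned so far: [2, 3]
unit clause [-5] forces x5=F; simplify:
  satisfied 1 clause(s); 1 remain; assigned so far: [2, 3, 5]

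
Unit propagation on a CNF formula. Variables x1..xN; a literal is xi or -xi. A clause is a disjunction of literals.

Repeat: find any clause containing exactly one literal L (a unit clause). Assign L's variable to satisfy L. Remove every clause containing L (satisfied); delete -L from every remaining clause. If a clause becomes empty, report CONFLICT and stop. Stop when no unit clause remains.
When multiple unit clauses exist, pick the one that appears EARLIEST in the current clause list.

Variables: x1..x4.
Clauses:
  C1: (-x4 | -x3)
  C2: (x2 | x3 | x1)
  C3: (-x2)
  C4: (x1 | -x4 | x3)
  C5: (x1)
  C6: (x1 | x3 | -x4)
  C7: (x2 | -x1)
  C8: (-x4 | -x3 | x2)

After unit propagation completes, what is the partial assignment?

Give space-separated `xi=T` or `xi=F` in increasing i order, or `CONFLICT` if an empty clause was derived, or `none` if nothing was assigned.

unit clause [-2] forces x2=F; simplify:
  drop 2 from [2, 3, 1] -> [3, 1]
  drop 2 from [2, -1] -> [-1]
  drop 2 from [-4, -3, 2] -> [-4, -3]
  satisfied 1 clause(s); 7 remain; assigned so far: [2]
unit clause [1] forces x1=T; simplify:
  drop -1 from [-1] -> [] (empty!)
  satisfied 4 clause(s); 3 remain; assigned so far: [1, 2]
CONFLICT (empty clause)

Answer: CONFLICT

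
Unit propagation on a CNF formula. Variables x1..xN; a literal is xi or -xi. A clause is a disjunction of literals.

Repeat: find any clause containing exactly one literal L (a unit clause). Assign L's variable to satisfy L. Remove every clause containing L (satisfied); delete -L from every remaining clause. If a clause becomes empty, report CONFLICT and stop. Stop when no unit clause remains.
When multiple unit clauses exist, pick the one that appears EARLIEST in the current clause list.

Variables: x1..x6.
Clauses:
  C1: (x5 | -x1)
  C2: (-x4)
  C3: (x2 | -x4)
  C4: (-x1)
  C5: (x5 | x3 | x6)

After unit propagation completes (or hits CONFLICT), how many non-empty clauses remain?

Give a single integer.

unit clause [-4] forces x4=F; simplify:
  satisfied 2 clause(s); 3 remain; assigned so far: [4]
unit clause [-1] forces x1=F; simplify:
  satisfied 2 clause(s); 1 remain; assigned so far: [1, 4]

Answer: 1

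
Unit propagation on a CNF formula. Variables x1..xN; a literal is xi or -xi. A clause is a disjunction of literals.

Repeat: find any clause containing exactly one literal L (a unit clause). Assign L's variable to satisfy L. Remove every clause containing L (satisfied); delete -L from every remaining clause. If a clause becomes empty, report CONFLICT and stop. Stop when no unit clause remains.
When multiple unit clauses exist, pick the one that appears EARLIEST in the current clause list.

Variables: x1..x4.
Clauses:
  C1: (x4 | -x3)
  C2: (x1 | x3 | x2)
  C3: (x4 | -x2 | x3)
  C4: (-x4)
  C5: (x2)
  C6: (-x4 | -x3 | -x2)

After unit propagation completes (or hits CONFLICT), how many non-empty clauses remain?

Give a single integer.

unit clause [-4] forces x4=F; simplify:
  drop 4 from [4, -3] -> [-3]
  drop 4 from [4, -2, 3] -> [-2, 3]
  satisfied 2 clause(s); 4 remain; assigned so far: [4]
unit clause [-3] forces x3=F; simplify:
  drop 3 from [1, 3, 2] -> [1, 2]
  drop 3 from [-2, 3] -> [-2]
  satisfied 1 clause(s); 3 remain; assigned so far: [3, 4]
unit clause [-2] forces x2=F; simplify:
  drop 2 from [1, 2] -> [1]
  drop 2 from [2] -> [] (empty!)
  satisfied 1 clause(s); 2 remain; assigned so far: [2, 3, 4]
CONFLICT (empty clause)

Answer: 1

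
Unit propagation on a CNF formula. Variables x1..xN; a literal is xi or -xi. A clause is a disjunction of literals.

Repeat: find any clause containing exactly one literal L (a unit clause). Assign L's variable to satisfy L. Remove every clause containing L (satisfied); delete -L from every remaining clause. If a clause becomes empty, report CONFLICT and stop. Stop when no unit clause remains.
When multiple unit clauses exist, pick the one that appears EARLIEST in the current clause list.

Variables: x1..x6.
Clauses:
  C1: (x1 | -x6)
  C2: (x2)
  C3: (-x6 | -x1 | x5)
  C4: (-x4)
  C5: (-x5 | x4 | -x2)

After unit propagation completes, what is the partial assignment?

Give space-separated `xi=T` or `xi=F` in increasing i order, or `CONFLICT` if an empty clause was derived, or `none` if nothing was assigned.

unit clause [2] forces x2=T; simplify:
  drop -2 from [-5, 4, -2] -> [-5, 4]
  satisfied 1 clause(s); 4 remain; assigned so far: [2]
unit clause [-4] forces x4=F; simplify:
  drop 4 from [-5, 4] -> [-5]
  satisfied 1 clause(s); 3 remain; assigned so far: [2, 4]
unit clause [-5] forces x5=F; simplify:
  drop 5 from [-6, -1, 5] -> [-6, -1]
  satisfied 1 clause(s); 2 remain; assigned so far: [2, 4, 5]

Answer: x2=T x4=F x5=F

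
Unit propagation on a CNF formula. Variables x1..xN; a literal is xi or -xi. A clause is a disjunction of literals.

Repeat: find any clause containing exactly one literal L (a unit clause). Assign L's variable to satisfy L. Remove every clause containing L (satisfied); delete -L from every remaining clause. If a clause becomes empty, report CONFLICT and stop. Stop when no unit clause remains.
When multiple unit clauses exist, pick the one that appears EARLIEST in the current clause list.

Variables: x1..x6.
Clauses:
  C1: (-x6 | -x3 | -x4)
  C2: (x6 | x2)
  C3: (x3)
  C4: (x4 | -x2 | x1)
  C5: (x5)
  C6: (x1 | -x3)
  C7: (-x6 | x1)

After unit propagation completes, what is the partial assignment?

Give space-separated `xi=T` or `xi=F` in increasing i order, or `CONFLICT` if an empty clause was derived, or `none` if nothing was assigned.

unit clause [3] forces x3=T; simplify:
  drop -3 from [-6, -3, -4] -> [-6, -4]
  drop -3 from [1, -3] -> [1]
  satisfied 1 clause(s); 6 remain; assigned so far: [3]
unit clause [5] forces x5=T; simplify:
  satisfied 1 clause(s); 5 remain; assigned so far: [3, 5]
unit clause [1] forces x1=T; simplify:
  satisfied 3 clause(s); 2 remain; assigned so far: [1, 3, 5]

Answer: x1=T x3=T x5=T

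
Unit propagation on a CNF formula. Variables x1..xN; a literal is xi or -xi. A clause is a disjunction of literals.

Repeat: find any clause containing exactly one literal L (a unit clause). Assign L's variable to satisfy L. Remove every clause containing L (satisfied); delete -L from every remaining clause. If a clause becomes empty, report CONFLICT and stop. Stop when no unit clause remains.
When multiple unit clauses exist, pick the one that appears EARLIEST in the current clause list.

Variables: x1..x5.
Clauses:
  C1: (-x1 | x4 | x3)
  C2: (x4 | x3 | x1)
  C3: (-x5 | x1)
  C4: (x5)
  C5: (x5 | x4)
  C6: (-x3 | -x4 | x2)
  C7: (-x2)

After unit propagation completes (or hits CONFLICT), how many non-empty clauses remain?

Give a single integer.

unit clause [5] forces x5=T; simplify:
  drop -5 from [-5, 1] -> [1]
  satisfied 2 clause(s); 5 remain; assigned so far: [5]
unit clause [1] forces x1=T; simplify:
  drop -1 from [-1, 4, 3] -> [4, 3]
  satisfied 2 clause(s); 3 remain; assigned so far: [1, 5]
unit clause [-2] forces x2=F; simplify:
  drop 2 from [-3, -4, 2] -> [-3, -4]
  satisfied 1 clause(s); 2 remain; assigned so far: [1, 2, 5]

Answer: 2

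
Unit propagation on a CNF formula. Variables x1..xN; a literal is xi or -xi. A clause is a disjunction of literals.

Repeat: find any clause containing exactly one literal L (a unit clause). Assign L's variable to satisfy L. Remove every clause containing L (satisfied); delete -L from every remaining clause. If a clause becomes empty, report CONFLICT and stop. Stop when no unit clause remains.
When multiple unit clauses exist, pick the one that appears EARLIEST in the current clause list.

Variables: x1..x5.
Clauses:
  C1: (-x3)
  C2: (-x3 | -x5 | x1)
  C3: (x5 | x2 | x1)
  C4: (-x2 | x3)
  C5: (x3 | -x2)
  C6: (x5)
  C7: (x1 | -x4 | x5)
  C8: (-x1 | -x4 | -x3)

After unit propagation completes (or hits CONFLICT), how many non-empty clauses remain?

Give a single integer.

Answer: 0

Derivation:
unit clause [-3] forces x3=F; simplify:
  drop 3 from [-2, 3] -> [-2]
  drop 3 from [3, -2] -> [-2]
  satisfied 3 clause(s); 5 remain; assigned so far: [3]
unit clause [-2] forces x2=F; simplify:
  drop 2 from [5, 2, 1] -> [5, 1]
  satisfied 2 clause(s); 3 remain; assigned so far: [2, 3]
unit clause [5] forces x5=T; simplify:
  satisfied 3 clause(s); 0 remain; assigned so far: [2, 3, 5]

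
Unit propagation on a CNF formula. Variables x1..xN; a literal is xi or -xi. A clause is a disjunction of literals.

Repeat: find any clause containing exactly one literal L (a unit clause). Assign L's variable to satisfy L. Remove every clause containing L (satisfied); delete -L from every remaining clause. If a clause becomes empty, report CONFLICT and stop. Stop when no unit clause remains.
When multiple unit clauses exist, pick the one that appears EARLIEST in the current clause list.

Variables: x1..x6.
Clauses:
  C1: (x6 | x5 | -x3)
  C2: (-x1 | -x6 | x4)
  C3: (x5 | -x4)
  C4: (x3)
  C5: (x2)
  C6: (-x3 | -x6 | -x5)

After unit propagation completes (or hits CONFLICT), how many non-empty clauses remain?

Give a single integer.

unit clause [3] forces x3=T; simplify:
  drop -3 from [6, 5, -3] -> [6, 5]
  drop -3 from [-3, -6, -5] -> [-6, -5]
  satisfied 1 clause(s); 5 remain; assigned so far: [3]
unit clause [2] forces x2=T; simplify:
  satisfied 1 clause(s); 4 remain; assigned so far: [2, 3]

Answer: 4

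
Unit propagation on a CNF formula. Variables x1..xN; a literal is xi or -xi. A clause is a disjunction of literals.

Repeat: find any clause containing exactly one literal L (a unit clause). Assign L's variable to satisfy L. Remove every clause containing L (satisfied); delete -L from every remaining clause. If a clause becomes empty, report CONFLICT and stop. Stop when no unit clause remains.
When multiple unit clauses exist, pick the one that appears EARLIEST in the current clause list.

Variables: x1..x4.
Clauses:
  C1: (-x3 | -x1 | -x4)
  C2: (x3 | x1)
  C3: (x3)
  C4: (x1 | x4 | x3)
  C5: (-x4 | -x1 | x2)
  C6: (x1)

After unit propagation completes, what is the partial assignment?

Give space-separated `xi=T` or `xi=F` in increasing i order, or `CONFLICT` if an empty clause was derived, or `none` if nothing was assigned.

Answer: x1=T x3=T x4=F

Derivation:
unit clause [3] forces x3=T; simplify:
  drop -3 from [-3, -1, -4] -> [-1, -4]
  satisfied 3 clause(s); 3 remain; assigned so far: [3]
unit clause [1] forces x1=T; simplify:
  drop -1 from [-1, -4] -> [-4]
  drop -1 from [-4, -1, 2] -> [-4, 2]
  satisfied 1 clause(s); 2 remain; assigned so far: [1, 3]
unit clause [-4] forces x4=F; simplify:
  satisfied 2 clause(s); 0 remain; assigned so far: [1, 3, 4]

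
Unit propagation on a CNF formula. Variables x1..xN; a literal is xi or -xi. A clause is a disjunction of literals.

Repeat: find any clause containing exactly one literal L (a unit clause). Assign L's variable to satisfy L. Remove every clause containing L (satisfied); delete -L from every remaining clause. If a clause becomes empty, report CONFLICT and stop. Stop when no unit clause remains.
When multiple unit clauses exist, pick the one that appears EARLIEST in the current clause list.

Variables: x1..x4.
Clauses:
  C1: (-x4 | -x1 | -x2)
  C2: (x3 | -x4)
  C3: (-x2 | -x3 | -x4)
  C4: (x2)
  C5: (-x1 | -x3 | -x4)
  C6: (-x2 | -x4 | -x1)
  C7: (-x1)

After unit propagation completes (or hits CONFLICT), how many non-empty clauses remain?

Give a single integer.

Answer: 2

Derivation:
unit clause [2] forces x2=T; simplify:
  drop -2 from [-4, -1, -2] -> [-4, -1]
  drop -2 from [-2, -3, -4] -> [-3, -4]
  drop -2 from [-2, -4, -1] -> [-4, -1]
  satisfied 1 clause(s); 6 remain; assigned so far: [2]
unit clause [-1] forces x1=F; simplify:
  satisfied 4 clause(s); 2 remain; assigned so far: [1, 2]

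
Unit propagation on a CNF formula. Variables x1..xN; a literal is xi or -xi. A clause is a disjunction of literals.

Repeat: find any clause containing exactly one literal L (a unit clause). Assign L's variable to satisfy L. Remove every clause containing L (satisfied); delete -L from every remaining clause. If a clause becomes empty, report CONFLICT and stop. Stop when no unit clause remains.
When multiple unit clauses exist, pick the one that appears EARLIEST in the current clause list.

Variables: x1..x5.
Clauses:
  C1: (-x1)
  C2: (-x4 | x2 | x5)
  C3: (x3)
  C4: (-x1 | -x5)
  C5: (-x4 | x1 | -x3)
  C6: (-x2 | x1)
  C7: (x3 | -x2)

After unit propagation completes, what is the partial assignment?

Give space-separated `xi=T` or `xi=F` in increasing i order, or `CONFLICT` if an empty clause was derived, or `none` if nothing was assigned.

unit clause [-1] forces x1=F; simplify:
  drop 1 from [-4, 1, -3] -> [-4, -3]
  drop 1 from [-2, 1] -> [-2]
  satisfied 2 clause(s); 5 remain; assigned so far: [1]
unit clause [3] forces x3=T; simplify:
  drop -3 from [-4, -3] -> [-4]
  satisfied 2 clause(s); 3 remain; assigned so far: [1, 3]
unit clause [-4] forces x4=F; simplify:
  satisfied 2 clause(s); 1 remain; assigned so far: [1, 3, 4]
unit clause [-2] forces x2=F; simplify:
  satisfied 1 clause(s); 0 remain; assigned so far: [1, 2, 3, 4]

Answer: x1=F x2=F x3=T x4=F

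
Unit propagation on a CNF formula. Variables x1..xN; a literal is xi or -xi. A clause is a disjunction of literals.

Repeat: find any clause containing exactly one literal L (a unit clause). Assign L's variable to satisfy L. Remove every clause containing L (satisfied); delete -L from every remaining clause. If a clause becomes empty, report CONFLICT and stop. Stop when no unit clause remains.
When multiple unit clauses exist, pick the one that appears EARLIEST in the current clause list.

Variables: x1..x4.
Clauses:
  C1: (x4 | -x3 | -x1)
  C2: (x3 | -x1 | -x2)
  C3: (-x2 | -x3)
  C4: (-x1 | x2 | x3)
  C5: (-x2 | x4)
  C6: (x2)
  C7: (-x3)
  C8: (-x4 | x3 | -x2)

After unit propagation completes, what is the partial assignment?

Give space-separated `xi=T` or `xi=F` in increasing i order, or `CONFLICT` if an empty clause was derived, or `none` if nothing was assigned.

unit clause [2] forces x2=T; simplify:
  drop -2 from [3, -1, -2] -> [3, -1]
  drop -2 from [-2, -3] -> [-3]
  drop -2 from [-2, 4] -> [4]
  drop -2 from [-4, 3, -2] -> [-4, 3]
  satisfied 2 clause(s); 6 remain; assigned so far: [2]
unit clause [-3] forces x3=F; simplify:
  drop 3 from [3, -1] -> [-1]
  drop 3 from [-4, 3] -> [-4]
  satisfied 3 clause(s); 3 remain; assigned so far: [2, 3]
unit clause [-1] forces x1=F; simplify:
  satisfied 1 clause(s); 2 remain; assigned so far: [1, 2, 3]
unit clause [4] forces x4=T; simplify:
  drop -4 from [-4] -> [] (empty!)
  satisfied 1 clause(s); 1 remain; assigned so far: [1, 2, 3, 4]
CONFLICT (empty clause)

Answer: CONFLICT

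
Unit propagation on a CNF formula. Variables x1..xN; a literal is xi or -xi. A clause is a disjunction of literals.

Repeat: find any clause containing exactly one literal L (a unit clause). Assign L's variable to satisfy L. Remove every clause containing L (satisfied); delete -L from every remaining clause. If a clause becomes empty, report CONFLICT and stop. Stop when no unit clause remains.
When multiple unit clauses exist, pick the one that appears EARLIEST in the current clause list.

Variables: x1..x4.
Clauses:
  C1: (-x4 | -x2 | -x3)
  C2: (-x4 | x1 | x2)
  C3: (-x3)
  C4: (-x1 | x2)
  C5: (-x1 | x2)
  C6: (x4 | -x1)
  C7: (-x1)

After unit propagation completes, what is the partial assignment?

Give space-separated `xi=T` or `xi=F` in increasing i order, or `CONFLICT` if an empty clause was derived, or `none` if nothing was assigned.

unit clause [-3] forces x3=F; simplify:
  satisfied 2 clause(s); 5 remain; assigned so far: [3]
unit clause [-1] forces x1=F; simplify:
  drop 1 from [-4, 1, 2] -> [-4, 2]
  satisfied 4 clause(s); 1 remain; assigned so far: [1, 3]

Answer: x1=F x3=F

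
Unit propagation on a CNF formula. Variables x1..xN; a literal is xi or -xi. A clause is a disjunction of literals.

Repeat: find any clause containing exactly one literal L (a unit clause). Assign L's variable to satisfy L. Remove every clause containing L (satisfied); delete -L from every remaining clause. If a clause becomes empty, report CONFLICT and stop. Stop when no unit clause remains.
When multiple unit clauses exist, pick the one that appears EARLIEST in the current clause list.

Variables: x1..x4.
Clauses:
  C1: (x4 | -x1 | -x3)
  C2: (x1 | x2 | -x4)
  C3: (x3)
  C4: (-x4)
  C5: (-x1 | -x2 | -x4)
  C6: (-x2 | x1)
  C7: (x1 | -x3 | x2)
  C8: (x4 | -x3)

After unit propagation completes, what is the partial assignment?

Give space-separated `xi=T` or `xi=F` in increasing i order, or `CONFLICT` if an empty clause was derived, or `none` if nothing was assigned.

unit clause [3] forces x3=T; simplify:
  drop -3 from [4, -1, -3] -> [4, -1]
  drop -3 from [1, -3, 2] -> [1, 2]
  drop -3 from [4, -3] -> [4]
  satisfied 1 clause(s); 7 remain; assigned so far: [3]
unit clause [-4] forces x4=F; simplify:
  drop 4 from [4, -1] -> [-1]
  drop 4 from [4] -> [] (empty!)
  satisfied 3 clause(s); 4 remain; assigned so far: [3, 4]
CONFLICT (empty clause)

Answer: CONFLICT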